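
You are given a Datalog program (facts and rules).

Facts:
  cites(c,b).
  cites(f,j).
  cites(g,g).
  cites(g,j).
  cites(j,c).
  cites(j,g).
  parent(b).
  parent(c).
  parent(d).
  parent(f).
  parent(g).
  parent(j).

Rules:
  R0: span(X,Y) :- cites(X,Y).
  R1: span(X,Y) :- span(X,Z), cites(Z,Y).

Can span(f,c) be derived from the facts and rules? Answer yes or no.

round 1: derive span(c,b) via R0 from cites(c,b)
round 1: derive span(f,j) via R0 from cites(f,j)
round 1: derive span(g,g) via R0 from cites(g,g)
round 1: derive span(g,j) via R0 from cites(g,j)
round 1: derive span(j,c) via R0 from cites(j,c)
round 1: derive span(j,g) via R0 from cites(j,g)
round 2: derive span(f,c) via R1 from span(f,j), cites(j,c)
round 2: derive span(f,g) via R1 from span(f,j), cites(j,g)
round 2: derive span(g,c) via R1 from span(g,j), cites(j,c)
round 2: derive span(j,b) via R1 from span(j,c), cites(c,b)
round 2: derive span(j,j) via R1 from span(j,g), cites(g,j)
round 3: derive span(f,b) via R1 from span(f,c), cites(c,b)
round 3: derive span(g,b) via R1 from span(g,c), cites(c,b)

yes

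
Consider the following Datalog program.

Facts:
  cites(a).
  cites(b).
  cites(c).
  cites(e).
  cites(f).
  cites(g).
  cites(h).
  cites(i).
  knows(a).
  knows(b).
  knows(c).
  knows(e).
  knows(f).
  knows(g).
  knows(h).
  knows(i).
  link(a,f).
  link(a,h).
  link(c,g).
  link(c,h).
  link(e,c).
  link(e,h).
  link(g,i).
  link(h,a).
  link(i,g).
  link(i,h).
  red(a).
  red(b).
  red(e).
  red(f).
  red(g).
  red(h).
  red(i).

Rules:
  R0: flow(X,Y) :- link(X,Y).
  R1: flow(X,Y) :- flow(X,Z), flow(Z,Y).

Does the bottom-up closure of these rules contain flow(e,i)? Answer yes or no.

round 1: derive flow(a,f) via R0 from link(a,f)
round 1: derive flow(a,h) via R0 from link(a,h)
round 1: derive flow(c,g) via R0 from link(c,g)
round 1: derive flow(c,h) via R0 from link(c,h)
round 1: derive flow(e,c) via R0 from link(e,c)
round 1: derive flow(e,h) via R0 from link(e,h)
round 1: derive flow(g,i) via R0 from link(g,i)
round 1: derive flow(h,a) via R0 from link(h,a)
round 1: derive flow(i,g) via R0 from link(i,g)
round 1: derive flow(i,h) via R0 from link(i,h)
round 2: derive flow(a,a) via R1 from flow(a,h), flow(h,a)
round 2: derive flow(c,a) via R1 from flow(c,h), flow(h,a)
round 2: derive flow(c,i) via R1 from flow(c,g), flow(g,i)
round 2: derive flow(e,a) via R1 from flow(e,h), flow(h,a)
round 2: derive flow(e,g) via R1 from flow(e,c), flow(c,g)
round 2: derive flow(g,g) via R1 from flow(g,i), flow(i,g)
round 2: derive flow(g,h) via R1 from flow(g,i), flow(i,h)
round 2: derive flow(h,f) via R1 from flow(h,a), flow(a,f)
round 2: derive flow(h,h) via R1 from flow(h,a), flow(a,h)
round 2: derive flow(i,a) via R1 from flow(i,h), flow(h,a)
round 2: derive flow(i,i) via R1 from flow(i,g), flow(g,i)
round 3: derive flow(c,f) via R1 from flow(c,a), flow(a,f)
round 3: derive flow(e,f) via R1 from flow(e,a), flow(a,f)
round 3: derive flow(e,i) via R1 from flow(e,c), flow(c,i)
round 3: derive flow(g,a) via R1 from flow(g,h), flow(h,a)
round 3: derive flow(g,f) via R1 from flow(g,h), flow(h,f)
round 3: derive flow(i,f) via R1 from flow(i,a), flow(a,f)

yes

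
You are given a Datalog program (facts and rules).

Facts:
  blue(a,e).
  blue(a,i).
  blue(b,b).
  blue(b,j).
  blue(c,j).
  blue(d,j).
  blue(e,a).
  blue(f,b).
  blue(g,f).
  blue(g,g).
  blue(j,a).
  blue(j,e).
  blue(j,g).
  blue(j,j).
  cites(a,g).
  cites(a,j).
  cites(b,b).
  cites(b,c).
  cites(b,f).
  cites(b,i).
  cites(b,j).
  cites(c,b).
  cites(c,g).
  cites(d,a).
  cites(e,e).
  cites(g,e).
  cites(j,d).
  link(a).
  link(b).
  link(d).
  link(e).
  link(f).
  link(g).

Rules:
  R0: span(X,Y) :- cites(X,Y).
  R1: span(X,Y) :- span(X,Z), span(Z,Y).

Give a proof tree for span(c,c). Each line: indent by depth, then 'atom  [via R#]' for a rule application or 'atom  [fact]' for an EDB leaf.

span(c,c)  [via R1]
  span(c,b)  [via R0]
    cites(c,b)  [fact]
  span(b,c)  [via R0]
    cites(b,c)  [fact]

round 1: derive span(a,g) via R0 from cites(a,g)
round 1: derive span(a,j) via R0 from cites(a,j)
round 1: derive span(b,b) via R0 from cites(b,b)
round 1: derive span(b,c) via R0 from cites(b,c)
round 1: derive span(b,f) via R0 from cites(b,f)
round 1: derive span(b,i) via R0 from cites(b,i)
round 1: derive span(b,j) via R0 from cites(b,j)
round 1: derive span(c,b) via R0 from cites(c,b)
round 1: derive span(c,g) via R0 from cites(c,g)
round 1: derive span(d,a) via R0 from cites(d,a)
round 1: derive span(e,e) via R0 from cites(e,e)
round 1: derive span(g,e) via R0 from cites(g,e)
round 1: derive span(j,d) via R0 from cites(j,d)
round 2: derive span(a,d) via R1 from span(a,j), span(j,d)
round 2: derive span(a,e) via R1 from span(a,g), span(g,e)
round 2: derive span(b,d) via R1 from span(b,j), span(j,d)
round 2: derive span(b,g) via R1 from span(b,c), span(c,g)
round 2: derive span(c,c) via R1 from span(c,b), span(b,c)
round 2: derive span(c,e) via R1 from span(c,g), span(g,e)
round 2: derive span(c,f) via R1 from span(c,b), span(b,f)
round 2: derive span(c,i) via R1 from span(c,b), span(b,i)
round 2: derive span(c,j) via R1 from span(c,b), span(b,j)
round 2: derive span(d,g) via R1 from span(d,a), span(a,g)
round 2: derive span(d,j) via R1 from span(d,a), span(a,j)
round 2: derive span(j,a) via R1 from span(j,d), span(d,a)
round 3: derive span(a,a) via R1 from span(a,d), span(d,a)
round 3: derive span(b,a) via R1 from span(b,d), span(d,a)
round 3: derive span(b,e) via R1 from span(b,c), span(c,e)
round 3: derive span(c,a) via R1 from span(c,j), span(j,a)
round 3: derive span(c,d) via R1 from span(c,b), span(b,d)
round 3: derive span(d,d) via R1 from span(d,a), span(a,d)
round 3: derive span(d,e) via R1 from span(d,a), span(a,e)
round 3: derive span(j,e) via R1 from span(j,a), span(a,e)
round 3: derive span(j,g) via R1 from span(j,a), span(a,g)
round 3: derive span(j,j) via R1 from span(j,a), span(a,j)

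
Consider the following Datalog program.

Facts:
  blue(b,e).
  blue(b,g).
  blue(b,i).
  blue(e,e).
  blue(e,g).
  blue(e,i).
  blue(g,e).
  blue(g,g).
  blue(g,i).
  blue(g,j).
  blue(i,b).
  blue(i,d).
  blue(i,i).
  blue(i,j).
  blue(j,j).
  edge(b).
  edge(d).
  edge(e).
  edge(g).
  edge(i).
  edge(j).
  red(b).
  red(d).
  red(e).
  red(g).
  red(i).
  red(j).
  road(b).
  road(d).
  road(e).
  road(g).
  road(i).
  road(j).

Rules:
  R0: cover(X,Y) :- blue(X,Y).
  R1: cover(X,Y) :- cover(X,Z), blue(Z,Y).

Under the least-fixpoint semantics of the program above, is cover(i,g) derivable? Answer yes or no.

yes

round 1: derive cover(b,e) via R0 from blue(b,e)
round 1: derive cover(b,g) via R0 from blue(b,g)
round 1: derive cover(b,i) via R0 from blue(b,i)
round 1: derive cover(e,e) via R0 from blue(e,e)
round 1: derive cover(e,g) via R0 from blue(e,g)
round 1: derive cover(e,i) via R0 from blue(e,i)
round 1: derive cover(g,e) via R0 from blue(g,e)
round 1: derive cover(g,g) via R0 from blue(g,g)
round 1: derive cover(g,i) via R0 from blue(g,i)
round 1: derive cover(g,j) via R0 from blue(g,j)
round 1: derive cover(i,b) via R0 from blue(i,b)
round 1: derive cover(i,d) via R0 from blue(i,d)
round 1: derive cover(i,i) via R0 from blue(i,i)
round 1: derive cover(i,j) via R0 from blue(i,j)
round 1: derive cover(j,j) via R0 from blue(j,j)
round 2: derive cover(b,b) via R1 from cover(b,i), blue(i,b)
round 2: derive cover(b,d) via R1 from cover(b,i), blue(i,d)
round 2: derive cover(b,j) via R1 from cover(b,g), blue(g,j)
round 2: derive cover(e,b) via R1 from cover(e,i), blue(i,b)
round 2: derive cover(e,d) via R1 from cover(e,i), blue(i,d)
round 2: derive cover(e,j) via R1 from cover(e,g), blue(g,j)
round 2: derive cover(g,b) via R1 from cover(g,i), blue(i,b)
round 2: derive cover(g,d) via R1 from cover(g,i), blue(i,d)
round 2: derive cover(i,e) via R1 from cover(i,b), blue(b,e)
round 2: derive cover(i,g) via R1 from cover(i,b), blue(b,g)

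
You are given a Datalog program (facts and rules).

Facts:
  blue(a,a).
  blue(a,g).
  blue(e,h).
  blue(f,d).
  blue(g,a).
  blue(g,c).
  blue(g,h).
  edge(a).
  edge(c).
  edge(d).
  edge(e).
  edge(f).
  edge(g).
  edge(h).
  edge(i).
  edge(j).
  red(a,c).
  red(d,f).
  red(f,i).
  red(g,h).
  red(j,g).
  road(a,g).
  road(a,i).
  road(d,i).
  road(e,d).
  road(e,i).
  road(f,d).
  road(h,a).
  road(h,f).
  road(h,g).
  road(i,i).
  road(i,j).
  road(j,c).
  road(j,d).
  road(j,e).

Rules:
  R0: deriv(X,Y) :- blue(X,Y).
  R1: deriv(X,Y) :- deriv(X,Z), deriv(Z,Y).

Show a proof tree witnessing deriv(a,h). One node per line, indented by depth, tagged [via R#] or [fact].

deriv(a,h)  [via R1]
  deriv(a,g)  [via R0]
    blue(a,g)  [fact]
  deriv(g,h)  [via R0]
    blue(g,h)  [fact]

round 1: derive deriv(a,a) via R0 from blue(a,a)
round 1: derive deriv(a,g) via R0 from blue(a,g)
round 1: derive deriv(e,h) via R0 from blue(e,h)
round 1: derive deriv(f,d) via R0 from blue(f,d)
round 1: derive deriv(g,a) via R0 from blue(g,a)
round 1: derive deriv(g,c) via R0 from blue(g,c)
round 1: derive deriv(g,h) via R0 from blue(g,h)
round 2: derive deriv(a,c) via R1 from deriv(a,g), deriv(g,c)
round 2: derive deriv(a,h) via R1 from deriv(a,g), deriv(g,h)
round 2: derive deriv(g,g) via R1 from deriv(g,a), deriv(a,g)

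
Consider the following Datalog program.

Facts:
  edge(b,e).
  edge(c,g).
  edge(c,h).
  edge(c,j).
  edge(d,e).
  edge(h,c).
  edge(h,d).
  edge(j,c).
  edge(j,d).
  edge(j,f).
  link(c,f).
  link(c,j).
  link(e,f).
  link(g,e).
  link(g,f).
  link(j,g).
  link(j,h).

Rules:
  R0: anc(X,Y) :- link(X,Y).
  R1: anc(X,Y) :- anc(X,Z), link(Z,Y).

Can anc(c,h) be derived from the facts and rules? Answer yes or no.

round 1: derive anc(c,f) via R0 from link(c,f)
round 1: derive anc(c,j) via R0 from link(c,j)
round 1: derive anc(e,f) via R0 from link(e,f)
round 1: derive anc(g,e) via R0 from link(g,e)
round 1: derive anc(g,f) via R0 from link(g,f)
round 1: derive anc(j,g) via R0 from link(j,g)
round 1: derive anc(j,h) via R0 from link(j,h)
round 2: derive anc(c,g) via R1 from anc(c,j), link(j,g)
round 2: derive anc(c,h) via R1 from anc(c,j), link(j,h)
round 2: derive anc(j,e) via R1 from anc(j,g), link(g,e)
round 2: derive anc(j,f) via R1 from anc(j,g), link(g,f)
round 3: derive anc(c,e) via R1 from anc(c,g), link(g,e)

yes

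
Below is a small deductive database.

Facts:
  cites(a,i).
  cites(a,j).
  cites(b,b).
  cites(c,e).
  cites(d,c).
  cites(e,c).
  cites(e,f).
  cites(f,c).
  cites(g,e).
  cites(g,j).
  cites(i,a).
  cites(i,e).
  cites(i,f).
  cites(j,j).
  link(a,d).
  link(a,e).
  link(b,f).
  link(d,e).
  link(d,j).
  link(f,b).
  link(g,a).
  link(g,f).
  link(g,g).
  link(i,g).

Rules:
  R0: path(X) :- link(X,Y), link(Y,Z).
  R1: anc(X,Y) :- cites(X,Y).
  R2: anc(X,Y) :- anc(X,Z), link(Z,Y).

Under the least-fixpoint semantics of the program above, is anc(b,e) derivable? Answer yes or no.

no

round 1: derive anc(a,i) via R1 from cites(a,i)
round 1: derive anc(a,j) via R1 from cites(a,j)
round 1: derive anc(b,b) via R1 from cites(b,b)
round 1: derive anc(c,e) via R1 from cites(c,e)
round 1: derive anc(d,c) via R1 from cites(d,c)
round 1: derive anc(e,c) via R1 from cites(e,c)
round 1: derive anc(e,f) via R1 from cites(e,f)
round 1: derive anc(f,c) via R1 from cites(f,c)
round 1: derive anc(g,e) via R1 from cites(g,e)
round 1: derive anc(g,j) via R1 from cites(g,j)
round 1: derive anc(i,a) via R1 from cites(i,a)
round 1: derive anc(i,e) via R1 from cites(i,e)
round 1: derive anc(i,f) via R1 from cites(i,f)
round 1: derive anc(j,j) via R1 from cites(j,j)
round 2: derive anc(a,g) via R2 from anc(a,i), link(i,g)
round 2: derive anc(b,f) via R2 from anc(b,b), link(b,f)
round 2: derive anc(e,b) via R2 from anc(e,f), link(f,b)
round 2: derive anc(i,b) via R2 from anc(i,f), link(f,b)
round 2: derive anc(i,d) via R2 from anc(i,a), link(a,d)
round 3: derive anc(a,a) via R2 from anc(a,g), link(g,a)
round 3: derive anc(a,f) via R2 from anc(a,g), link(g,f)
round 3: derive anc(i,j) via R2 from anc(i,d), link(d,j)
round 4: derive anc(a,b) via R2 from anc(a,f), link(f,b)
round 4: derive anc(a,d) via R2 from anc(a,a), link(a,d)
round 4: derive anc(a,e) via R2 from anc(a,a), link(a,e)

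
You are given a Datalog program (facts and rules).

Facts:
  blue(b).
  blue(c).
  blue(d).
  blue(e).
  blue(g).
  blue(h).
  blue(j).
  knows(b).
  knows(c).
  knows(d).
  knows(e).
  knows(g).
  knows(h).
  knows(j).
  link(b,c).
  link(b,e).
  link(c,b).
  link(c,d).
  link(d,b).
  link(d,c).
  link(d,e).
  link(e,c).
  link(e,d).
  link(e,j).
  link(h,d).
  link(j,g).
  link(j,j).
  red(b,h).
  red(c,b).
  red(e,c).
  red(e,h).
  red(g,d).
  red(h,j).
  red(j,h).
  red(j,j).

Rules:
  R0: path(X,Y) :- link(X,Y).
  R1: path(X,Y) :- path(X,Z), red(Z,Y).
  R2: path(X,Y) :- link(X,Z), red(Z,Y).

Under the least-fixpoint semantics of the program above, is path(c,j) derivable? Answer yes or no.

round 1: derive path(b,c) via R0 from link(b,c)
round 1: derive path(b,e) via R0 from link(b,e)
round 1: derive path(c,b) via R0 from link(c,b)
round 1: derive path(c,d) via R0 from link(c,d)
round 1: derive path(d,b) via R0 from link(d,b)
round 1: derive path(d,c) via R0 from link(d,c)
round 1: derive path(d,e) via R0 from link(d,e)
round 1: derive path(e,c) via R0 from link(e,c)
round 1: derive path(e,d) via R0 from link(e,d)
round 1: derive path(e,j) via R0 from link(e,j)
round 1: derive path(h,d) via R0 from link(h,d)
round 1: derive path(j,g) via R0 from link(j,g)
round 1: derive path(j,j) via R0 from link(j,j)
round 1: derive path(b,b) via R2 from link(b,c), red(c,b)
round 1: derive path(b,h) via R2 from link(b,e), red(e,h)
round 1: derive path(c,h) via R2 from link(c,b), red(b,h)
round 1: derive path(d,h) via R2 from link(d,b), red(b,h)
round 1: derive path(e,b) via R2 from link(e,c), red(c,b)
round 1: derive path(e,h) via R2 from link(e,j), red(j,h)
round 1: derive path(j,d) via R2 from link(j,g), red(g,d)
round 1: derive path(j,h) via R2 from link(j,j), red(j,h)
round 2: derive path(b,j) via R1 from path(b,h), red(h,j)
round 2: derive path(c,j) via R1 from path(c,h), red(h,j)
round 2: derive path(d,j) via R1 from path(d,h), red(h,j)

yes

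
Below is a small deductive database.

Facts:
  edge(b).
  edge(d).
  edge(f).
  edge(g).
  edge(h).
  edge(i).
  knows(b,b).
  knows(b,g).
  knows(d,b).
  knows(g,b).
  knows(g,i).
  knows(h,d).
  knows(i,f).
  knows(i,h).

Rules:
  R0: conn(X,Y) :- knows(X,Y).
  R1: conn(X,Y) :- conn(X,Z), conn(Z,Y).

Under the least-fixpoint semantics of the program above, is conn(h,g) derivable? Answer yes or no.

yes

round 1: derive conn(b,b) via R0 from knows(b,b)
round 1: derive conn(b,g) via R0 from knows(b,g)
round 1: derive conn(d,b) via R0 from knows(d,b)
round 1: derive conn(g,b) via R0 from knows(g,b)
round 1: derive conn(g,i) via R0 from knows(g,i)
round 1: derive conn(h,d) via R0 from knows(h,d)
round 1: derive conn(i,f) via R0 from knows(i,f)
round 1: derive conn(i,h) via R0 from knows(i,h)
round 2: derive conn(b,i) via R1 from conn(b,g), conn(g,i)
round 2: derive conn(d,g) via R1 from conn(d,b), conn(b,g)
round 2: derive conn(g,f) via R1 from conn(g,i), conn(i,f)
round 2: derive conn(g,g) via R1 from conn(g,b), conn(b,g)
round 2: derive conn(g,h) via R1 from conn(g,i), conn(i,h)
round 2: derive conn(h,b) via R1 from conn(h,d), conn(d,b)
round 2: derive conn(i,d) via R1 from conn(i,h), conn(h,d)
round 3: derive conn(b,d) via R1 from conn(b,i), conn(i,d)
round 3: derive conn(b,f) via R1 from conn(b,g), conn(g,f)
round 3: derive conn(b,h) via R1 from conn(b,g), conn(g,h)
round 3: derive conn(d,f) via R1 from conn(d,g), conn(g,f)
round 3: derive conn(d,h) via R1 from conn(d,g), conn(g,h)
round 3: derive conn(d,i) via R1 from conn(d,b), conn(b,i)
round 3: derive conn(g,d) via R1 from conn(g,h), conn(h,d)
round 3: derive conn(h,g) via R1 from conn(h,b), conn(b,g)
round 3: derive conn(h,i) via R1 from conn(h,b), conn(b,i)
round 3: derive conn(i,b) via R1 from conn(i,d), conn(d,b)
round 3: derive conn(i,g) via R1 from conn(i,d), conn(d,g)
round 4: derive conn(d,d) via R1 from conn(d,b), conn(b,d)
round 4: derive conn(h,f) via R1 from conn(h,b), conn(b,f)
round 4: derive conn(h,h) via R1 from conn(h,b), conn(b,h)
round 4: derive conn(i,i) via R1 from conn(i,b), conn(b,i)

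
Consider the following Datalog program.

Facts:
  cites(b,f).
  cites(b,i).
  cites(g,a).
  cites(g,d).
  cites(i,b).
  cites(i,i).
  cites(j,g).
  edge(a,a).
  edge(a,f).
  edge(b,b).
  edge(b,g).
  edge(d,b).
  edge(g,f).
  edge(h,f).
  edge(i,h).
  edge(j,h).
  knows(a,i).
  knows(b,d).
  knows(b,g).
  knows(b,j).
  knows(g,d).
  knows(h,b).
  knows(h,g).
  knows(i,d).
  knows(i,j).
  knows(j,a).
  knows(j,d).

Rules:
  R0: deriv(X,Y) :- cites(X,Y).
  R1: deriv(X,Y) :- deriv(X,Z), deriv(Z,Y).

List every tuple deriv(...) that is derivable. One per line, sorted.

round 1: derive deriv(b,f) via R0 from cites(b,f)
round 1: derive deriv(b,i) via R0 from cites(b,i)
round 1: derive deriv(g,a) via R0 from cites(g,a)
round 1: derive deriv(g,d) via R0 from cites(g,d)
round 1: derive deriv(i,b) via R0 from cites(i,b)
round 1: derive deriv(i,i) via R0 from cites(i,i)
round 1: derive deriv(j,g) via R0 from cites(j,g)
round 2: derive deriv(b,b) via R1 from deriv(b,i), deriv(i,b)
round 2: derive deriv(i,f) via R1 from deriv(i,b), deriv(b,f)
round 2: derive deriv(j,a) via R1 from deriv(j,g), deriv(g,a)
round 2: derive deriv(j,d) via R1 from deriv(j,g), deriv(g,d)

deriv(b,b)
deriv(b,f)
deriv(b,i)
deriv(g,a)
deriv(g,d)
deriv(i,b)
deriv(i,f)
deriv(i,i)
deriv(j,a)
deriv(j,d)
deriv(j,g)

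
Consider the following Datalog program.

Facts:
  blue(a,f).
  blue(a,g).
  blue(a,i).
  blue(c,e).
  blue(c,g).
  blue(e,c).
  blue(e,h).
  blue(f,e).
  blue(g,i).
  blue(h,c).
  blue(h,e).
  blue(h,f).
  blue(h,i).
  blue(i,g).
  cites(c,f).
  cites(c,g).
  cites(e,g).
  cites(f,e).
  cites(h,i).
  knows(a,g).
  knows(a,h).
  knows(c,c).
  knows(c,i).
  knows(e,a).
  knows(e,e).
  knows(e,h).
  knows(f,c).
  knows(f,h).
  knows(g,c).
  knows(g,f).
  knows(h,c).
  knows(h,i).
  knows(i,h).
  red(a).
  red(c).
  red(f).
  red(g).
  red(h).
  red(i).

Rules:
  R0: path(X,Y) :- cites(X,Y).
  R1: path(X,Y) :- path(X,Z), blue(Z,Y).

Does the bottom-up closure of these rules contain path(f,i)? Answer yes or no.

yes

round 1: derive path(c,f) via R0 from cites(c,f)
round 1: derive path(c,g) via R0 from cites(c,g)
round 1: derive path(e,g) via R0 from cites(e,g)
round 1: derive path(f,e) via R0 from cites(f,e)
round 1: derive path(h,i) via R0 from cites(h,i)
round 2: derive path(c,e) via R1 from path(c,f), blue(f,e)
round 2: derive path(c,i) via R1 from path(c,g), blue(g,i)
round 2: derive path(e,i) via R1 from path(e,g), blue(g,i)
round 2: derive path(f,c) via R1 from path(f,e), blue(e,c)
round 2: derive path(f,h) via R1 from path(f,e), blue(e,h)
round 2: derive path(h,g) via R1 from path(h,i), blue(i,g)
round 3: derive path(c,c) via R1 from path(c,e), blue(e,c)
round 3: derive path(c,h) via R1 from path(c,e), blue(e,h)
round 3: derive path(f,f) via R1 from path(f,h), blue(h,f)
round 3: derive path(f,g) via R1 from path(f,c), blue(c,g)
round 3: derive path(f,i) via R1 from path(f,h), blue(h,i)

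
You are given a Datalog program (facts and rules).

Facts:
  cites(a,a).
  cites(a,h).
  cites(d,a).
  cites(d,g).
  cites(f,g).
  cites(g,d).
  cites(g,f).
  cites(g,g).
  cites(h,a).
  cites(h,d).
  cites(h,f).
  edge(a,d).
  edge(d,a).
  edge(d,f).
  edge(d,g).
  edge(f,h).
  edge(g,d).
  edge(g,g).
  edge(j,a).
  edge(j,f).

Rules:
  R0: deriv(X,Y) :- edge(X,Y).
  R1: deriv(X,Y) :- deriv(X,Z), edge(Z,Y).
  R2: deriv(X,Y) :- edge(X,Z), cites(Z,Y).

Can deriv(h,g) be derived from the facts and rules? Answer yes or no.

round 1: derive deriv(a,d) via R0 from edge(a,d)
round 1: derive deriv(d,a) via R0 from edge(d,a)
round 1: derive deriv(d,f) via R0 from edge(d,f)
round 1: derive deriv(d,g) via R0 from edge(d,g)
round 1: derive deriv(f,h) via R0 from edge(f,h)
round 1: derive deriv(g,d) via R0 from edge(g,d)
round 1: derive deriv(g,g) via R0 from edge(g,g)
round 1: derive deriv(j,a) via R0 from edge(j,a)
round 1: derive deriv(j,f) via R0 from edge(j,f)
round 1: derive deriv(a,a) via R2 from edge(a,d), cites(d,a)
round 1: derive deriv(a,g) via R2 from edge(a,d), cites(d,g)
round 1: derive deriv(d,d) via R2 from edge(d,g), cites(g,d)
round 1: derive deriv(d,h) via R2 from edge(d,a), cites(a,h)
round 1: derive deriv(f,a) via R2 from edge(f,h), cites(h,a)
round 1: derive deriv(f,d) via R2 from edge(f,h), cites(h,d)
round 1: derive deriv(f,f) via R2 from edge(f,h), cites(h,f)
round 1: derive deriv(g,a) via R2 from edge(g,d), cites(d,a)
round 1: derive deriv(g,f) via R2 from edge(g,g), cites(g,f)
round 1: derive deriv(j,g) via R2 from edge(j,f), cites(f,g)
round 1: derive deriv(j,h) via R2 from edge(j,a), cites(a,h)
round 2: derive deriv(a,f) via R1 from deriv(a,d), edge(d,f)
round 2: derive deriv(f,g) via R1 from deriv(f,d), edge(d,g)
round 2: derive deriv(g,h) via R1 from deriv(g,f), edge(f,h)
round 2: derive deriv(j,d) via R1 from deriv(j,a), edge(a,d)
round 3: derive deriv(a,h) via R1 from deriv(a,f), edge(f,h)

no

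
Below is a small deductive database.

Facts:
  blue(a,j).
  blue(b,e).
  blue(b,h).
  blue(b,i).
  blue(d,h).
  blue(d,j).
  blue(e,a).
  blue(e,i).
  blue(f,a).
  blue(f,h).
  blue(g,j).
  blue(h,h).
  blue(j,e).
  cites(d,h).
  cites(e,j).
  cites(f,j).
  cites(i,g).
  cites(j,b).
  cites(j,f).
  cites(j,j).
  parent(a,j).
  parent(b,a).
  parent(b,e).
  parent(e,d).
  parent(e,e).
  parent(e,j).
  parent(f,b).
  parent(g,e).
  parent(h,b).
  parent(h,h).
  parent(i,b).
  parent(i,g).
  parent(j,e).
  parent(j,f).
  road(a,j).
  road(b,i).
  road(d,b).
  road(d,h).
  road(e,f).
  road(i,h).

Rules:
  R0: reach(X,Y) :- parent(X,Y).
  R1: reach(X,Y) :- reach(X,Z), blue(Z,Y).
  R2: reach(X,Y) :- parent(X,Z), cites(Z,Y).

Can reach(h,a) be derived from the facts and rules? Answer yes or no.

round 1: derive reach(a,j) via R0 from parent(a,j)
round 1: derive reach(b,a) via R0 from parent(b,a)
round 1: derive reach(b,e) via R0 from parent(b,e)
round 1: derive reach(e,d) via R0 from parent(e,d)
round 1: derive reach(e,e) via R0 from parent(e,e)
round 1: derive reach(e,j) via R0 from parent(e,j)
round 1: derive reach(f,b) via R0 from parent(f,b)
round 1: derive reach(g,e) via R0 from parent(g,e)
round 1: derive reach(h,b) via R0 from parent(h,b)
round 1: derive reach(h,h) via R0 from parent(h,h)
round 1: derive reach(i,b) via R0 from parent(i,b)
round 1: derive reach(i,g) via R0 from parent(i,g)
round 1: derive reach(j,e) via R0 from parent(j,e)
round 1: derive reach(j,f) via R0 from parent(j,f)
round 1: derive reach(a,b) via R2 from parent(a,j), cites(j,b)
round 1: derive reach(a,f) via R2 from parent(a,j), cites(j,f)
round 1: derive reach(b,j) via R2 from parent(b,e), cites(e,j)
round 1: derive reach(e,b) via R2 from parent(e,j), cites(j,b)
round 1: derive reach(e,f) via R2 from parent(e,j), cites(j,f)
round 1: derive reach(e,h) via R2 from parent(e,d), cites(d,h)
round 1: derive reach(g,j) via R2 from parent(g,e), cites(e,j)
round 1: derive reach(j,j) via R2 from parent(j,e), cites(e,j)
round 2: derive reach(a,a) via R1 from reach(a,f), blue(f,a)
round 2: derive reach(a,e) via R1 from reach(a,b), blue(b,e)
round 2: derive reach(a,h) via R1 from reach(a,b), blue(b,h)
round 2: derive reach(a,i) via R1 from reach(a,b), blue(b,i)
round 2: derive reach(b,i) via R1 from reach(b,e), blue(e,i)
round 2: derive reach(e,a) via R1 from reach(e,e), blue(e,a)
round 2: derive reach(e,i) via R1 from reach(e,b), blue(b,i)
round 2: derive reach(f,e) via R1 from reach(f,b), blue(b,e)
round 2: derive reach(f,h) via R1 from reach(f,b), blue(b,h)
round 2: derive reach(f,i) via R1 from reach(f,b), blue(b,i)
round 2: derive reach(g,a) via R1 from reach(g,e), blue(e,a)
round 2: derive reach(g,i) via R1 from reach(g,e), blue(e,i)
round 2: derive reach(h,e) via R1 from reach(h,b), blue(b,e)
round 2: derive reach(h,i) via R1 from reach(h,b), blue(b,i)
round 2: derive reach(i,e) via R1 from reach(i,b), blue(b,e)
round 2: derive reach(i,h) via R1 from reach(i,b), blue(b,h)
round 2: derive reach(i,i) via R1 from reach(i,b), blue(b,i)
round 2: derive reach(i,j) via R1 from reach(i,g), blue(g,j)
round 2: derive reach(j,a) via R1 from reach(j,e), blue(e,a)
round 2: derive reach(j,h) via R1 from reach(j,f), blue(f,h)
round 2: derive reach(j,i) via R1 from reach(j,e), blue(e,i)
round 3: derive reach(f,a) via R1 from reach(f,e), blue(e,a)
round 3: derive reach(h,a) via R1 from reach(h,e), blue(e,a)
round 3: derive reach(i,a) via R1 from reach(i,e), blue(e,a)
round 4: derive reach(f,j) via R1 from reach(f,a), blue(a,j)
round 4: derive reach(h,j) via R1 from reach(h,a), blue(a,j)

yes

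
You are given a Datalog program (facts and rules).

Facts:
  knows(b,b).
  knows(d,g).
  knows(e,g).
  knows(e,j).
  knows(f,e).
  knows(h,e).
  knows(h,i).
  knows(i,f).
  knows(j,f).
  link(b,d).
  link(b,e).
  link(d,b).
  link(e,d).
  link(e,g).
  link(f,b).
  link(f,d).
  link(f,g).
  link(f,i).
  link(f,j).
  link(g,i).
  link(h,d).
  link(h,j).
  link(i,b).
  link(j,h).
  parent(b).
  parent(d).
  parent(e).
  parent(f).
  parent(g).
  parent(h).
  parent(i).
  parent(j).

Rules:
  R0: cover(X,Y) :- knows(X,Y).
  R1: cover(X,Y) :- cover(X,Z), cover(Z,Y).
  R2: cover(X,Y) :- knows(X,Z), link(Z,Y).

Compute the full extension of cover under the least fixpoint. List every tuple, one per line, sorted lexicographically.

round 1: derive cover(b,b) via R0 from knows(b,b)
round 1: derive cover(d,g) via R0 from knows(d,g)
round 1: derive cover(e,g) via R0 from knows(e,g)
round 1: derive cover(e,j) via R0 from knows(e,j)
round 1: derive cover(f,e) via R0 from knows(f,e)
round 1: derive cover(h,e) via R0 from knows(h,e)
round 1: derive cover(h,i) via R0 from knows(h,i)
round 1: derive cover(i,f) via R0 from knows(i,f)
round 1: derive cover(j,f) via R0 from knows(j,f)
round 1: derive cover(b,d) via R2 from knows(b,b), link(b,d)
round 1: derive cover(b,e) via R2 from knows(b,b), link(b,e)
round 1: derive cover(d,i) via R2 from knows(d,g), link(g,i)
round 1: derive cover(e,h) via R2 from knows(e,j), link(j,h)
round 1: derive cover(e,i) via R2 from knows(e,g), link(g,i)
round 1: derive cover(f,d) via R2 from knows(f,e), link(e,d)
round 1: derive cover(f,g) via R2 from knows(f,e), link(e,g)
round 1: derive cover(h,b) via R2 from knows(h,i), link(i,b)
round 1: derive cover(h,d) via R2 from knows(h,e), link(e,d)
round 1: derive cover(h,g) via R2 from knows(h,e), link(e,g)
round 1: derive cover(i,b) via R2 from knows(i,f), link(f,b)
round 1: derive cover(i,d) via R2 from knows(i,f), link(f,d)
round 1: derive cover(i,g) via R2 from knows(i,f), link(f,g)
round 1: derive cover(i,i) via R2 from knows(i,f), link(f,i)
round 1: derive cover(i,j) via R2 from knows(i,f), link(f,j)
round 1: derive cover(j,b) via R2 from knows(j,f), link(f,b)
round 1: derive cover(j,d) via R2 from knows(j,f), link(f,d)
round 1: derive cover(j,g) via R2 from knows(j,f), link(f,g)
round 1: derive cover(j,i) via R2 from knows(j,f), link(f,i)
round 1: derive cover(j,j) via R2 from knows(j,f), link(f,j)
round 2: derive cover(b,g) via R1 from cover(b,d), cover(d,g)
round 2: derive cover(b,h) via R1 from cover(b,e), cover(e,h)
round 2: derive cover(b,i) via R1 from cover(b,d), cover(d,i)
round 2: derive cover(b,j) via R1 from cover(b,e), cover(e,j)
round 2: derive cover(d,b) via R1 from cover(d,i), cover(i,b)
round 2: derive cover(d,d) via R1 from cover(d,i), cover(i,d)
round 2: derive cover(d,f) via R1 from cover(d,i), cover(i,f)
round 2: derive cover(d,j) via R1 from cover(d,i), cover(i,j)
round 2: derive cover(e,b) via R1 from cover(e,h), cover(h,b)
round 2: derive cover(e,d) via R1 from cover(e,h), cover(h,d)
round 2: derive cover(e,e) via R1 from cover(e,h), cover(h,e)
round 2: derive cover(e,f) via R1 from cover(e,i), cover(i,f)
round 2: derive cover(f,h) via R1 from cover(f,e), cover(e,h)
round 2: derive cover(f,i) via R1 from cover(f,d), cover(d,i)
round 2: derive cover(f,j) via R1 from cover(f,e), cover(e,j)
round 2: derive cover(h,f) via R1 from cover(h,i), cover(i,f)
round 2: derive cover(h,h) via R1 from cover(h,e), cover(e,h)
round 2: derive cover(h,j) via R1 from cover(h,e), cover(e,j)
round 2: derive cover(i,e) via R1 from cover(i,b), cover(b,e)
round 2: derive cover(j,e) via R1 from cover(j,b), cover(b,e)
round 3: derive cover(b,f) via R1 from cover(b,d), cover(d,f)
round 3: derive cover(d,e) via R1 from cover(d,b), cover(b,e)
round 3: derive cover(d,h) via R1 from cover(d,b), cover(b,h)
round 3: derive cover(f,b) via R1 from cover(f,d), cover(d,b)
round 3: derive cover(f,f) via R1 from cover(f,d), cover(d,f)
round 3: derive cover(i,h) via R1 from cover(i,b), cover(b,h)
round 3: derive cover(j,h) via R1 from cover(j,b), cover(b,h)

cover(b,b)
cover(b,d)
cover(b,e)
cover(b,f)
cover(b,g)
cover(b,h)
cover(b,i)
cover(b,j)
cover(d,b)
cover(d,d)
cover(d,e)
cover(d,f)
cover(d,g)
cover(d,h)
cover(d,i)
cover(d,j)
cover(e,b)
cover(e,d)
cover(e,e)
cover(e,f)
cover(e,g)
cover(e,h)
cover(e,i)
cover(e,j)
cover(f,b)
cover(f,d)
cover(f,e)
cover(f,f)
cover(f,g)
cover(f,h)
cover(f,i)
cover(f,j)
cover(h,b)
cover(h,d)
cover(h,e)
cover(h,f)
cover(h,g)
cover(h,h)
cover(h,i)
cover(h,j)
cover(i,b)
cover(i,d)
cover(i,e)
cover(i,f)
cover(i,g)
cover(i,h)
cover(i,i)
cover(i,j)
cover(j,b)
cover(j,d)
cover(j,e)
cover(j,f)
cover(j,g)
cover(j,h)
cover(j,i)
cover(j,j)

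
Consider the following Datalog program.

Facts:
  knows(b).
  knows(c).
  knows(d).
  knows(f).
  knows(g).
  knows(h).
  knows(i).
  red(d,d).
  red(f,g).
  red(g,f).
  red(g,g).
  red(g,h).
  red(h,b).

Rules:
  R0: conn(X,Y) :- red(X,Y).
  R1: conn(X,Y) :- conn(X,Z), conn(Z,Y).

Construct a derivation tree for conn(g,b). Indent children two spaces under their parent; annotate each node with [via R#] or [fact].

conn(g,b)  [via R1]
  conn(g,h)  [via R0]
    red(g,h)  [fact]
  conn(h,b)  [via R0]
    red(h,b)  [fact]

round 1: derive conn(d,d) via R0 from red(d,d)
round 1: derive conn(f,g) via R0 from red(f,g)
round 1: derive conn(g,f) via R0 from red(g,f)
round 1: derive conn(g,g) via R0 from red(g,g)
round 1: derive conn(g,h) via R0 from red(g,h)
round 1: derive conn(h,b) via R0 from red(h,b)
round 2: derive conn(f,f) via R1 from conn(f,g), conn(g,f)
round 2: derive conn(f,h) via R1 from conn(f,g), conn(g,h)
round 2: derive conn(g,b) via R1 from conn(g,h), conn(h,b)
round 3: derive conn(f,b) via R1 from conn(f,g), conn(g,b)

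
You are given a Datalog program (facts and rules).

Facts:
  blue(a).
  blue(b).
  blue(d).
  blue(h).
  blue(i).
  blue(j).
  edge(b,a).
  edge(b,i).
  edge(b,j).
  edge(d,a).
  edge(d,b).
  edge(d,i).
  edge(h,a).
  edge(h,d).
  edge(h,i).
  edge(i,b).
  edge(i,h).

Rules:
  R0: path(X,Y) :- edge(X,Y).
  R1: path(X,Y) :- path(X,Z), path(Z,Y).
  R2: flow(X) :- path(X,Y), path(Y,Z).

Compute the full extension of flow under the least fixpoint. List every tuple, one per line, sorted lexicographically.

flow(b)
flow(d)
flow(h)
flow(i)

round 1: derive path(b,a) via R0 from edge(b,a)
round 1: derive path(b,i) via R0 from edge(b,i)
round 1: derive path(b,j) via R0 from edge(b,j)
round 1: derive path(d,a) via R0 from edge(d,a)
round 1: derive path(d,b) via R0 from edge(d,b)
round 1: derive path(d,i) via R0 from edge(d,i)
round 1: derive path(h,a) via R0 from edge(h,a)
round 1: derive path(h,d) via R0 from edge(h,d)
round 1: derive path(h,i) via R0 from edge(h,i)
round 1: derive path(i,b) via R0 from edge(i,b)
round 1: derive path(i,h) via R0 from edge(i,h)
round 2: derive path(b,b) via R1 from path(b,i), path(i,b)
round 2: derive path(b,h) via R1 from path(b,i), path(i,h)
round 2: derive path(d,h) via R1 from path(d,i), path(i,h)
round 2: derive path(d,j) via R1 from path(d,b), path(b,j)
round 2: derive path(h,b) via R1 from path(h,d), path(d,b)
round 2: derive path(h,h) via R1 from path(h,i), path(i,h)
round 2: derive path(i,a) via R1 from path(i,b), path(b,a)
round 2: derive path(i,d) via R1 from path(i,h), path(h,d)
round 2: derive path(i,i) via R1 from path(i,b), path(b,i)
round 2: derive path(i,j) via R1 from path(i,b), path(b,j)
round 2: derive flow(b) via R2 from path(b,i), path(i,b)
round 2: derive flow(d) via R2 from path(d,b), path(b,a)
round 2: derive flow(h) via R2 from path(h,d), path(d,a)
round 2: derive flow(i) via R2 from path(i,b), path(b,a)
round 3: derive path(b,d) via R1 from path(b,h), path(h,d)
round 3: derive path(d,d) via R1 from path(d,h), path(h,d)
round 3: derive path(h,j) via R1 from path(h,b), path(b,j)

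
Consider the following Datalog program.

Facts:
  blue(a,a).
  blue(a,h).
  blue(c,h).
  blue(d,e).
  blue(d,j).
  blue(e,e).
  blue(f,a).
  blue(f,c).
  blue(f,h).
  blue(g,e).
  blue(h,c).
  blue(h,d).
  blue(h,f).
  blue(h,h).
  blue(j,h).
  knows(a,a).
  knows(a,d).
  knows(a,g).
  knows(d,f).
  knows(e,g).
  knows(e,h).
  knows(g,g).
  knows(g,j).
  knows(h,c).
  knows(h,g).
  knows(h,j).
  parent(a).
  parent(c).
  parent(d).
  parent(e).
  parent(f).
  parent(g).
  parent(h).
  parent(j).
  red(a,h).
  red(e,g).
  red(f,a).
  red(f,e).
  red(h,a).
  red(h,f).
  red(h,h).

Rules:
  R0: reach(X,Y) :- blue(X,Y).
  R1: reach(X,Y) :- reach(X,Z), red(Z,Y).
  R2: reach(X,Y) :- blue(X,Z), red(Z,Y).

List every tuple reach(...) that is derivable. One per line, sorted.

reach(a,a)
reach(a,e)
reach(a,f)
reach(a,g)
reach(a,h)
reach(c,a)
reach(c,e)
reach(c,f)
reach(c,g)
reach(c,h)
reach(d,e)
reach(d,g)
reach(d,j)
reach(e,e)
reach(e,g)
reach(f,a)
reach(f,c)
reach(f,e)
reach(f,f)
reach(f,g)
reach(f,h)
reach(g,e)
reach(g,g)
reach(h,a)
reach(h,c)
reach(h,d)
reach(h,e)
reach(h,f)
reach(h,g)
reach(h,h)
reach(j,a)
reach(j,e)
reach(j,f)
reach(j,g)
reach(j,h)

round 1: derive reach(a,a) via R0 from blue(a,a)
round 1: derive reach(a,h) via R0 from blue(a,h)
round 1: derive reach(c,h) via R0 from blue(c,h)
round 1: derive reach(d,e) via R0 from blue(d,e)
round 1: derive reach(d,j) via R0 from blue(d,j)
round 1: derive reach(e,e) via R0 from blue(e,e)
round 1: derive reach(f,a) via R0 from blue(f,a)
round 1: derive reach(f,c) via R0 from blue(f,c)
round 1: derive reach(f,h) via R0 from blue(f,h)
round 1: derive reach(g,e) via R0 from blue(g,e)
round 1: derive reach(h,c) via R0 from blue(h,c)
round 1: derive reach(h,d) via R0 from blue(h,d)
round 1: derive reach(h,f) via R0 from blue(h,f)
round 1: derive reach(h,h) via R0 from blue(h,h)
round 1: derive reach(j,h) via R0 from blue(j,h)
round 1: derive reach(a,f) via R2 from blue(a,h), red(h,f)
round 1: derive reach(c,a) via R2 from blue(c,h), red(h,a)
round 1: derive reach(c,f) via R2 from blue(c,h), red(h,f)
round 1: derive reach(d,g) via R2 from blue(d,e), red(e,g)
round 1: derive reach(e,g) via R2 from blue(e,e), red(e,g)
round 1: derive reach(f,f) via R2 from blue(f,h), red(h,f)
round 1: derive reach(g,g) via R2 from blue(g,e), red(e,g)
round 1: derive reach(h,a) via R2 from blue(h,f), red(f,a)
round 1: derive reach(h,e) via R2 from blue(h,f), red(f,e)
round 1: derive reach(j,a) via R2 from blue(j,h), red(h,a)
round 1: derive reach(j,f) via R2 from blue(j,h), red(h,f)
round 2: derive reach(a,e) via R1 from reach(a,f), red(f,e)
round 2: derive reach(c,e) via R1 from reach(c,f), red(f,e)
round 2: derive reach(f,e) via R1 from reach(f,f), red(f,e)
round 2: derive reach(h,g) via R1 from reach(h,e), red(e,g)
round 2: derive reach(j,e) via R1 from reach(j,f), red(f,e)
round 3: derive reach(a,g) via R1 from reach(a,e), red(e,g)
round 3: derive reach(c,g) via R1 from reach(c,e), red(e,g)
round 3: derive reach(f,g) via R1 from reach(f,e), red(e,g)
round 3: derive reach(j,g) via R1 from reach(j,e), red(e,g)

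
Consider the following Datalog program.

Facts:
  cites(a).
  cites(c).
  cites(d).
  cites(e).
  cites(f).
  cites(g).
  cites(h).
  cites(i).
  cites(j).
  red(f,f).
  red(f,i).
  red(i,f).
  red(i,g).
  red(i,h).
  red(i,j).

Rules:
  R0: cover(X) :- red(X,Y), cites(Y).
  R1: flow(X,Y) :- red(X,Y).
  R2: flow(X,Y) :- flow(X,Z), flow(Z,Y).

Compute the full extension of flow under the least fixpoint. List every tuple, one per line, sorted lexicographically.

round 1: derive flow(f,f) via R1 from red(f,f)
round 1: derive flow(f,i) via R1 from red(f,i)
round 1: derive flow(i,f) via R1 from red(i,f)
round 1: derive flow(i,g) via R1 from red(i,g)
round 1: derive flow(i,h) via R1 from red(i,h)
round 1: derive flow(i,j) via R1 from red(i,j)
round 2: derive flow(f,g) via R2 from flow(f,i), flow(i,g)
round 2: derive flow(f,h) via R2 from flow(f,i), flow(i,h)
round 2: derive flow(f,j) via R2 from flow(f,i), flow(i,j)
round 2: derive flow(i,i) via R2 from flow(i,f), flow(f,i)

flow(f,f)
flow(f,g)
flow(f,h)
flow(f,i)
flow(f,j)
flow(i,f)
flow(i,g)
flow(i,h)
flow(i,i)
flow(i,j)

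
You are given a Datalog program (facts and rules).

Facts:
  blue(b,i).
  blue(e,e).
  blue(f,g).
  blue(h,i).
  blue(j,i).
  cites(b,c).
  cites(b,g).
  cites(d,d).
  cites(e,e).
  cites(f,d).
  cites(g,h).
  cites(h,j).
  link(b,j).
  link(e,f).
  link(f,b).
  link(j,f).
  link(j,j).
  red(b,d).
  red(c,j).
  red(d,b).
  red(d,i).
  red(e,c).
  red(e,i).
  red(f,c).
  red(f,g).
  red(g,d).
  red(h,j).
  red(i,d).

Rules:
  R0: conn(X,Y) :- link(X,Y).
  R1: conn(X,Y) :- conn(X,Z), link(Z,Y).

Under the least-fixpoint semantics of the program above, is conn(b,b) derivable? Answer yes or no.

yes

round 1: derive conn(b,j) via R0 from link(b,j)
round 1: derive conn(e,f) via R0 from link(e,f)
round 1: derive conn(f,b) via R0 from link(f,b)
round 1: derive conn(j,f) via R0 from link(j,f)
round 1: derive conn(j,j) via R0 from link(j,j)
round 2: derive conn(b,f) via R1 from conn(b,j), link(j,f)
round 2: derive conn(e,b) via R1 from conn(e,f), link(f,b)
round 2: derive conn(f,j) via R1 from conn(f,b), link(b,j)
round 2: derive conn(j,b) via R1 from conn(j,f), link(f,b)
round 3: derive conn(b,b) via R1 from conn(b,f), link(f,b)
round 3: derive conn(e,j) via R1 from conn(e,b), link(b,j)
round 3: derive conn(f,f) via R1 from conn(f,j), link(j,f)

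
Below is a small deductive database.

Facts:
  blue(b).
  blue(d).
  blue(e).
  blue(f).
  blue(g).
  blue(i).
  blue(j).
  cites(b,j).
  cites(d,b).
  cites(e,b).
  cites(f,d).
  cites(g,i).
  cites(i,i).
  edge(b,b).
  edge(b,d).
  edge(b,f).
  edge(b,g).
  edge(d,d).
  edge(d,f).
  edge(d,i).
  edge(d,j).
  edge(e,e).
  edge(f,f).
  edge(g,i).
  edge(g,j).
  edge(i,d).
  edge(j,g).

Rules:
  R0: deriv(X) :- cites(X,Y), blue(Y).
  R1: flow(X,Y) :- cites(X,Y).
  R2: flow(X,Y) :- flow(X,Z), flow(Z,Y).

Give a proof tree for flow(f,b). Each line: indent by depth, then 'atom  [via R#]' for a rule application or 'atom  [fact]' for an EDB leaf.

flow(f,b)  [via R2]
  flow(f,d)  [via R1]
    cites(f,d)  [fact]
  flow(d,b)  [via R1]
    cites(d,b)  [fact]

round 1: derive flow(b,j) via R1 from cites(b,j)
round 1: derive flow(d,b) via R1 from cites(d,b)
round 1: derive flow(e,b) via R1 from cites(e,b)
round 1: derive flow(f,d) via R1 from cites(f,d)
round 1: derive flow(g,i) via R1 from cites(g,i)
round 1: derive flow(i,i) via R1 from cites(i,i)
round 2: derive flow(d,j) via R2 from flow(d,b), flow(b,j)
round 2: derive flow(e,j) via R2 from flow(e,b), flow(b,j)
round 2: derive flow(f,b) via R2 from flow(f,d), flow(d,b)
round 3: derive flow(f,j) via R2 from flow(f,b), flow(b,j)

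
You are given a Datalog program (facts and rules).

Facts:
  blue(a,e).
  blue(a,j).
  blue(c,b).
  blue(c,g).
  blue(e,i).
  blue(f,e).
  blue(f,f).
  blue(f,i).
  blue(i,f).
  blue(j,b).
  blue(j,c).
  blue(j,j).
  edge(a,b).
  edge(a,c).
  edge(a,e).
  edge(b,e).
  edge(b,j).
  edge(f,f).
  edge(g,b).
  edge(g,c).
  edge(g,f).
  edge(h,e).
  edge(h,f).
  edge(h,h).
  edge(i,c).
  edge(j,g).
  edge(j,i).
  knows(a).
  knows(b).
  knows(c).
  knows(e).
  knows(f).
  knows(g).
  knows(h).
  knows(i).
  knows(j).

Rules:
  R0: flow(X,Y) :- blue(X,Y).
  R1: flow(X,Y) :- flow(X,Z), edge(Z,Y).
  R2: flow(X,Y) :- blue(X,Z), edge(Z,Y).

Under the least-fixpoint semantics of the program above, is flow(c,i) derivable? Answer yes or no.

round 1: derive flow(a,e) via R0 from blue(a,e)
round 1: derive flow(a,j) via R0 from blue(a,j)
round 1: derive flow(c,b) via R0 from blue(c,b)
round 1: derive flow(c,g) via R0 from blue(c,g)
round 1: derive flow(e,i) via R0 from blue(e,i)
round 1: derive flow(f,e) via R0 from blue(f,e)
round 1: derive flow(f,f) via R0 from blue(f,f)
round 1: derive flow(f,i) via R0 from blue(f,i)
round 1: derive flow(i,f) via R0 from blue(i,f)
round 1: derive flow(j,b) via R0 from blue(j,b)
round 1: derive flow(j,c) via R0 from blue(j,c)
round 1: derive flow(j,j) via R0 from blue(j,j)
round 1: derive flow(a,g) via R2 from blue(a,j), edge(j,g)
round 1: derive flow(a,i) via R2 from blue(a,j), edge(j,i)
round 1: derive flow(c,c) via R2 from blue(c,g), edge(g,c)
round 1: derive flow(c,e) via R2 from blue(c,b), edge(b,e)
round 1: derive flow(c,f) via R2 from blue(c,g), edge(g,f)
round 1: derive flow(c,j) via R2 from blue(c,b), edge(b,j)
round 1: derive flow(e,c) via R2 from blue(e,i), edge(i,c)
round 1: derive flow(f,c) via R2 from blue(f,i), edge(i,c)
round 1: derive flow(j,e) via R2 from blue(j,b), edge(b,e)
round 1: derive flow(j,g) via R2 from blue(j,j), edge(j,g)
round 1: derive flow(j,i) via R2 from blue(j,j), edge(j,i)
round 2: derive flow(a,b) via R1 from flow(a,g), edge(g,b)
round 2: derive flow(a,c) via R1 from flow(a,g), edge(g,c)
round 2: derive flow(a,f) via R1 from flow(a,g), edge(g,f)
round 2: derive flow(c,i) via R1 from flow(c,j), edge(j,i)
round 2: derive flow(j,f) via R1 from flow(j,g), edge(g,f)

yes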